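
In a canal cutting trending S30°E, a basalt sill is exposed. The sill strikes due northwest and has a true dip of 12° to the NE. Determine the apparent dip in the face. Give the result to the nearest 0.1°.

The strike is due northwest and the section trends S30°E; the acute angle between them is β = 15°.
tan α = tan 12° × sin 15° = 0.2126 × 0.2588 = 0.0550
α = arctan(0.0550) = 3.15°

3.1°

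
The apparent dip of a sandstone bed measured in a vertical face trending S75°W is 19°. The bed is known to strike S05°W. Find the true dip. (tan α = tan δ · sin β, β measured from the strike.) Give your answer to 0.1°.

20.1°

β = acute angle between strike S05°W and section S75°W = 70°.
tan(true dip) = tan 19° / sin 70° = 0.3664
true dip = arctan 0.3664 = 20.12°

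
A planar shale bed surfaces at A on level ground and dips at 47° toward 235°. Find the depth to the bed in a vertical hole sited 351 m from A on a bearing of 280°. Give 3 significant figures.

266 m

The hole lies 45° from the dip direction, so the down-dip offset is 351 × cos 45° = 248.19 m.
Depth = down-dip offset × tan(dip) = 248.19 × tan 47° = 248.19 × 1.0724
Depth = 266.16 m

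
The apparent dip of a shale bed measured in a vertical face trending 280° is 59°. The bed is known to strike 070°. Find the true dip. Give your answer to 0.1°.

73.3°

β = acute angle between strike 070° and section 280° = 30°.
tan δ = tan α / sin β = tan 59° / sin 30° = 1.6643 / 0.5000 = 3.3286
δ = arctan(3.3286) = 73.28°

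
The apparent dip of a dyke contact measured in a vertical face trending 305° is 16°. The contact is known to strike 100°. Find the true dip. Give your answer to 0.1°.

34.2°

β = acute angle between strike 100° and section 305° = 25°.
tan(true dip) = tan 16° / sin 25° = 0.6785
δ = arctan(0.6785) = 34.16°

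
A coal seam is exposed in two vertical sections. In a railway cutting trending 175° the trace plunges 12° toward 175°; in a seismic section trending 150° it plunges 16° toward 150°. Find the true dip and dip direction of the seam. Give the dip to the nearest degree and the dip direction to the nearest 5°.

true dip 17°, dip direction 130°

Each apparent-dip line lies in the plane. As unit vectors (x east, y north, z up), v₁ plunges 12°→175° and v₂ plunges 16°→150°.
The plane normal is n = v₁ × v₂ ∝ (0.096, -0.076, 0.397).
True dip = arccos(n_z / |n|) = arccos(0.9557) = 17.1°.
The horizontal component of n points toward azimuth atan2(n_x, n_y) = 129°, the dip direction.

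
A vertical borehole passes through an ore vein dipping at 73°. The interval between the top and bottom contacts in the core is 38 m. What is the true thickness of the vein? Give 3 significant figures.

11.1 m

True thickness t = h · cos(dip) = 38 × cos 73°
t = 38 × 0.2924 = 11.110 m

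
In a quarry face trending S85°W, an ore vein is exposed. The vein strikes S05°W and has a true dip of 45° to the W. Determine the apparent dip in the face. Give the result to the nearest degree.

The section lies 80° from the strike.
tan α = tan 45° × sin 80° = 1.0000 × 0.9848 = 0.9848
α = arctan(0.9848) = 44.56°

45°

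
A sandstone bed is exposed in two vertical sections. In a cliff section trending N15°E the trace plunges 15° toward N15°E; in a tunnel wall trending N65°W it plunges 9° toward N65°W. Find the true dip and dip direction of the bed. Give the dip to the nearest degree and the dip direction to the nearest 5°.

true dip 16°, dip direction 350°

Represent each trace as a vector plunging at its apparent dip toward its trend (east-north-up frame): v₁ = (0.250, 0.933, -0.259), v₂ = (-0.895, 0.417, -0.156).
Cross product v₁ × v₂ gives the pole to the plane: n ∝ (-0.038, 0.271, 0.940).
tan δ = √(n_x²+n_y²)/n_z = 0.273/0.940, so δ = 16.2°.
Dip direction = azimuth of (n_x, n_y) = atan2(-0.038, 0.271) = 352°.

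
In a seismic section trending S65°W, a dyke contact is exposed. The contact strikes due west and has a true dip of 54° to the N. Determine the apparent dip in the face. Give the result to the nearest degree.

Angle between strike (due west) and section (S65°W): β = 25°.
tan(apparent dip) = tan 54° · sin 25° = 0.5817
apparent dip = arctan 0.5817 = 30.19°

30°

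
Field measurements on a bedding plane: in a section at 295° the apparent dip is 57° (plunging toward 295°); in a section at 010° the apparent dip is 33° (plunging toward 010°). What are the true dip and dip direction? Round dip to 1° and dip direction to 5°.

true dip 57°, dip direction 305°

Each apparent-dip line lies in the plane. As unit vectors (x east, y north, z up), v₁ plunges 57°→295° and v₂ plunges 33°→010°.
The plane normal is n = v₁ × v₂ ∝ (-0.567, 0.391, 0.441).
True dip = arccos(n_z / |n|) = arccos(0.5393) = 57.4°.
Dip direction = azimuth of (n_x, n_y) = atan2(-0.567, 0.391) = 305°.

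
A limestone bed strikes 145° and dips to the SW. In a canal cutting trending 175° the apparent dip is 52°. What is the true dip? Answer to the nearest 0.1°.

68.7°

β = acute angle between strike 145° and section 175° = 30°.
tan δ = tan α / sin β = tan 52° / sin 30° = 1.2799 / 0.5000 = 2.5599
true dip = arctan 2.5599 = 68.66°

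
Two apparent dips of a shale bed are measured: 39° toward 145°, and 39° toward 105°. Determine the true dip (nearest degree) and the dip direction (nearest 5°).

true dip 41°, dip direction 125°

Each apparent-dip line lies in the plane. As unit vectors (x east, y north, z up), v₁ plunges 39°→145° and v₂ plunges 39°→105°.
n = v₁ × v₂ = (0.274, -0.192, 0.388) (taken with n_z > 0).
Dip δ = arctan(|n_h|/n_z) = arctan(0.335/0.388) = 40.8°.
Dip direction = azimuth of (n_x, n_y) = atan2(0.274, -0.192) = 125°.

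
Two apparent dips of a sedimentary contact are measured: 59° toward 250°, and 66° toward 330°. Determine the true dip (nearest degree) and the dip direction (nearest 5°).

Each apparent-dip line lies in the plane. As unit vectors (x east, y north, z up), v₁ plunges 59°→250° and v₂ plunges 66°→330°.
The plane normal is n = v₁ × v₂ ∝ (-0.463, 0.268, 0.206).
True dip = arccos(n_z / |n|) = arccos(0.3599) = 68.9°.
Dip direction = atan2(-0.463, 0.268) = 300° (azimuth of n's horizontal projection).

true dip 69°, dip direction 300°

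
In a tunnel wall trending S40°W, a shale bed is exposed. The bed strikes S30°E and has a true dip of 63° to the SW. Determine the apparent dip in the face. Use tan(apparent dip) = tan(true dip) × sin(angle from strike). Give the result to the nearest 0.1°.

61.5°

The section lies 70° from the strike.
tan(apparent dip) = tan 63° · sin 70° = 1.8443
apparent dip = arctan 1.8443 = 61.53°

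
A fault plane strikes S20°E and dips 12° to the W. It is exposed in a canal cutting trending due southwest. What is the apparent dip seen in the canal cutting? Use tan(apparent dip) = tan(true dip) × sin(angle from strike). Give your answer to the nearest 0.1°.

Angle between strike (S20°E) and section (due southwest): β = 65°.
tan α = tan 12° × sin 65° = 0.2126 × 0.9063 = 0.1926
apparent dip = arctan 0.1926 = 10.90°

10.9°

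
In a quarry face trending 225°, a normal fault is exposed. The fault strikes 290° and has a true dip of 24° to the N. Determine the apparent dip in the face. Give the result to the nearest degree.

22°

The section lies 65° from the strike.
tan α = tan 24° × sin 65° = 0.4452 × 0.9063 = 0.4035
α = arctan(0.4035) = 21.97°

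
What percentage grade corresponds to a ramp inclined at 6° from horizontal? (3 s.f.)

10.5%

grade % = 100 × tan 6° = 100 × 0.1051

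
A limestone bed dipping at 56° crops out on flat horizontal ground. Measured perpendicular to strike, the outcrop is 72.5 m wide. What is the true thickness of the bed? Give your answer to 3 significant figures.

True thickness t = w · sin(dip) = 72.5 × sin 56°
t = 72.5 × 0.8290 = 60.105 m

60.1 m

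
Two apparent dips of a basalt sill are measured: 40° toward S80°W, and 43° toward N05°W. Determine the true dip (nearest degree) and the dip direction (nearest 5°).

The two traces are lines in the plane: v₁ = (sin 260°·cos 40°, cos 260°·cos 40°, −sin 40°), v₂ = (sin 355°·cos 43°, cos 355°·cos 43°, −sin 43°).
Cross product v₁ × v₂ gives the pole to the plane: n ∝ (-0.559, 0.474, 0.558).
Dip δ = arctan(|n_h|/n_z) = arctan(0.733/0.558) = 52.7°.
Dip direction = azimuth of (n_x, n_y) = atan2(-0.559, 0.474) = 310°.

true dip 53°, dip direction 310°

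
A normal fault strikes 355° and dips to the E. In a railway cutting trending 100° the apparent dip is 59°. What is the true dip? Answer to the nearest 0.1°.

The section is 75° from the strike.
tan(true dip) = tan 59° / sin 75° = 1.7230
true dip = arctan 1.7230 = 59.87°

59.9°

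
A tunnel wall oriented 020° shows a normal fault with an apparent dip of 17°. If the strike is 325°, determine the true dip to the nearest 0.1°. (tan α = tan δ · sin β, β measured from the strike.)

β = acute angle between strike 325° and section 020° = 55°.
tan(true dip) = tan 17° / sin 55° = 0.3732
δ = arctan(0.3732) = 20.47°

20.5°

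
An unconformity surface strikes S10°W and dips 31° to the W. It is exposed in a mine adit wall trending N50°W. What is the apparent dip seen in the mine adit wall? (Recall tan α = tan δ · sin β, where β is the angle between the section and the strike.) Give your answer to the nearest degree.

Angle between strike (S10°W) and section (N50°W): β = 60°.
tan α = tan 31° × sin 60° = 0.6009 × 0.8660 = 0.5204
apparent dip = arctan 0.5204 = 27.49°

27°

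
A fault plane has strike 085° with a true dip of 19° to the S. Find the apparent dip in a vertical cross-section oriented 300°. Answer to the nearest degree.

The strike is 085° and the section trends 300°; the acute angle between them is β = 35°.
tan(apparent dip) = tan 19° · sin 35° = 0.1975
apparent dip = arctan 0.1975 = 11.17°

11°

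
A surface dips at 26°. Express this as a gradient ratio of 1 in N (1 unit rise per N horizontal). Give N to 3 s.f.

1 : N means tan θ = 1/N, so N = 1/tan 26° = 1/0.4877

1 in 2.05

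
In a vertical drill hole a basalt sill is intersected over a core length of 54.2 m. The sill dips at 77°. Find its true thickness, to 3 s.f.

True thickness t = h · cos(dip) = 54.2 × cos 77°
t = 54.2 × 0.2250 = 12.192 m

12.2 m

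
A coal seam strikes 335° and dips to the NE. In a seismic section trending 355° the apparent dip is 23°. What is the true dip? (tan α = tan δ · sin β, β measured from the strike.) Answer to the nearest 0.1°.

The section is 20° from the strike.
tan δ = tan α / sin β = tan 23° / sin 20° = 0.4245 / 0.3420 = 1.2411
δ = arctan(1.2411) = 51.14°

51.1°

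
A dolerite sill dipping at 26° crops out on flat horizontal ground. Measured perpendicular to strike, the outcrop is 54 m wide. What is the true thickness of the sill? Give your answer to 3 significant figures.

True thickness t = w · sin(dip) = 54 × sin 26°
t = 54 × 0.4384 = 23.672 m

23.7 m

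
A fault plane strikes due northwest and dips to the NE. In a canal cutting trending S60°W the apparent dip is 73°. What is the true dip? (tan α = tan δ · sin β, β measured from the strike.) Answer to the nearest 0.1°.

73.5°

The section is 75° from the strike.
tan(true dip) = tan 73° / sin 75° = 3.3862
true dip = arctan 3.3862 = 73.55°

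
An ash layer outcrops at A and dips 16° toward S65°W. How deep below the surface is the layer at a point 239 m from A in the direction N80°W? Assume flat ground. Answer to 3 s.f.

56.1 m

The hole lies 35° from the dip direction, so the down-dip offset is 239 × cos 35° = 195.78 m.
Depth = down-dip offset × tan(dip) = 195.78 × tan 16° = 195.78 × 0.2867
Depth = 56.14 m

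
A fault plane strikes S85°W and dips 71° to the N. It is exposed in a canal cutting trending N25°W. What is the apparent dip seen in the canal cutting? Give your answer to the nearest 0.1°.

The strike is S85°W and the section trends N25°W; the acute angle between them is β = 70°.
tan(apparent dip) = tan 71° · sin 70° = 2.7291
apparent dip = arctan 2.7291 = 69.88°

69.9°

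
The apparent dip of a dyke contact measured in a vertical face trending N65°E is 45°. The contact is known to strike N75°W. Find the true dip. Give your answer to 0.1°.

β = acute angle between strike N75°W and section N65°E = 40°.
tan(true dip) = tan 45° / sin 40° = 1.5557
δ = arctan(1.5557) = 57.27°

57.3°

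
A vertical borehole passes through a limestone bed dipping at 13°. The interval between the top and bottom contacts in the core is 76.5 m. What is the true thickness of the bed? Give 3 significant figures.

74.5 m

True thickness t = h · cos(dip) = 76.5 × cos 13°
t = 76.5 × 0.9744 = 74.539 m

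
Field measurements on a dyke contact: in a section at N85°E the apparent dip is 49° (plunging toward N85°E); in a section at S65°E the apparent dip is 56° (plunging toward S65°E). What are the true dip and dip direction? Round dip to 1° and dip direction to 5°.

true dip 56°, dip direction 125°

Represent each trace as a vector plunging at its apparent dip toward its trend (east-north-up frame): v₁ = (0.654, 0.057, -0.755), v₂ = (0.507, -0.236, -0.829).
The plane normal is n = v₁ × v₂ ∝ (0.226, -0.159, 0.183).
tan δ = √(n_x²+n_y²)/n_z = 0.276/0.183, so δ = 56.4°.
The horizontal component of n points toward azimuth atan2(n_x, n_y) = 125°, the dip direction.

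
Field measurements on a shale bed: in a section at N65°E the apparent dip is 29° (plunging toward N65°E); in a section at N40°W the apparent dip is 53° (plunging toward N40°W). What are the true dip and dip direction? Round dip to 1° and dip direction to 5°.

The two traces are lines in the plane: v₁ = (sin 65°·cos 29°, cos 65°·cos 29°, −sin 29°), v₂ = (sin 320°·cos 53°, cos 320°·cos 53°, −sin 53°).
Cross product v₁ × v₂ gives the pole to the plane: n ∝ (-0.072, 0.821, 0.508).
Dip δ = arctan(|n_h|/n_z) = arctan(0.824/0.508) = 58.3°.
Dip direction = atan2(-0.072, 0.821) = 355° (azimuth of n's horizontal projection).

true dip 58°, dip direction 355°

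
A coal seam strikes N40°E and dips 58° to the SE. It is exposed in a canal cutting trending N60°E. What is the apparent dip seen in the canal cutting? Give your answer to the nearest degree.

29°

The section lies 20° from the strike.
tan(apparent dip) = tan 58° · sin 20° = 0.5473
α = arctan(0.5473) = 28.69°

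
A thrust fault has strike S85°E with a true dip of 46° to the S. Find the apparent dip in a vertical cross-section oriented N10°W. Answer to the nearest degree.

45°

The section lies 75° from the strike.
tan α = tan 46° × sin 75° = 1.0355 × 0.9659 = 1.0002
α = arctan(1.0002) = 45.01°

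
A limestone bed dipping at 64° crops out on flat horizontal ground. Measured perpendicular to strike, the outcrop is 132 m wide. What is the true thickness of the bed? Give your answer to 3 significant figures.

119 m

True thickness t = w · sin(dip) = 132 × sin 64°
t = 132 × 0.8988 = 118.641 m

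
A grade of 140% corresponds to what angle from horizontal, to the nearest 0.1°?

54.5°

tan θ = 140/100 = 1.4000
θ = arctan(1.4000) = 54.46°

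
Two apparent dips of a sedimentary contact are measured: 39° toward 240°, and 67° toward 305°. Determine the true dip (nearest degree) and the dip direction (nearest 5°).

true dip 67°, dip direction 310°

Each apparent-dip line lies in the plane. As unit vectors (x east, y north, z up), v₁ plunges 39°→240° and v₂ plunges 67°→305°.
The plane normal is n = v₁ × v₂ ∝ (-0.499, 0.418, 0.275).
Dip δ = arctan(|n_h|/n_z) = arctan(0.651/0.275) = 67.1°.
Dip direction = atan2(-0.499, 0.418) = 310° (azimuth of n's horizontal projection).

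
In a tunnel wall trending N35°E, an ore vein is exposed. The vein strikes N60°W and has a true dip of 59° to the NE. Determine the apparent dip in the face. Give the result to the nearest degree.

59°

The strike is N60°W and the section trends N35°E; the acute angle between them is β = 85°.
tan α = tan 59° × sin 85° = 1.6643 × 0.9962 = 1.6579
apparent dip = arctan 1.6579 = 58.90°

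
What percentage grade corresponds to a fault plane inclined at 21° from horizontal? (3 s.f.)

grade % = 100 × tan 21° = 100 × 0.3839

38.4%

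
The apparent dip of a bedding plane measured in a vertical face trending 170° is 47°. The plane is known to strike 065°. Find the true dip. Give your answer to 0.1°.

48.0°

β = acute angle between strike 065° and section 170° = 75°.
tan(true dip) = tan 47° / sin 75° = 1.1102
true dip = arctan 1.1102 = 47.99°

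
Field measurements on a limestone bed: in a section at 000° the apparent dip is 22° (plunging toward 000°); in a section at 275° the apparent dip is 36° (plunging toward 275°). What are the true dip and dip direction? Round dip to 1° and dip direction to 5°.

The two traces are lines in the plane: v₁ = (sin 0°·cos 22°, cos 0°·cos 22°, −sin 22°), v₂ = (sin 275°·cos 36°, cos 275°·cos 36°, −sin 36°).
Cross product v₁ × v₂ gives the pole to the plane: n ∝ (-0.519, 0.302, 0.747).
True dip = arccos(n_z / |n|) = arccos(0.7797) = 38.8°.
The horizontal component of n points toward azimuth atan2(n_x, n_y) = 300°, the dip direction.

true dip 39°, dip direction 300°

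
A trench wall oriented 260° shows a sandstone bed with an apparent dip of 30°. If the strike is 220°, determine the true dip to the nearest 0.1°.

41.9°

The section is 40° from the strike.
tan(true dip) = tan 30° / sin 40° = 0.8982
true dip = arctan 0.8982 = 41.93°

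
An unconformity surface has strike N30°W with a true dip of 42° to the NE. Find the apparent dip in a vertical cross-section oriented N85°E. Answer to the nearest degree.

39°

Angle between strike (N30°W) and section (N85°E): β = 65°.
tan(apparent dip) = tan 42° · sin 65° = 0.8160
apparent dip = arctan 0.8160 = 39.22°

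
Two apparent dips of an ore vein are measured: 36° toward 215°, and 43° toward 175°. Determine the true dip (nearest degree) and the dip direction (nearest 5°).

true dip 43°, dip direction 175°

The two traces are lines in the plane: v₁ = (sin 215°·cos 36°, cos 215°·cos 36°, −sin 36°), v₂ = (sin 175°·cos 43°, cos 175°·cos 43°, −sin 43°).
The plane normal is n = v₁ × v₂ ∝ (0.024, -0.354, 0.380).
tan δ = √(n_x²+n_y²)/n_z = 0.355/0.380, so δ = 43.0°.
The horizontal component of n points toward azimuth atan2(n_x, n_y) = 176°, the dip direction.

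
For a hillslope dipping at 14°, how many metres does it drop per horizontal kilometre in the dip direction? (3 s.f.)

drop per km = 1000 × tan 14° = 1000 × 0.2493

249 m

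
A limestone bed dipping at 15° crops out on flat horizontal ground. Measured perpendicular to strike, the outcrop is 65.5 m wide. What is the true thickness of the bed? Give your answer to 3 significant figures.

True thickness t = w · sin(dip) = 65.5 × sin 15°
t = 65.5 × 0.2588 = 16.953 m

17.0 m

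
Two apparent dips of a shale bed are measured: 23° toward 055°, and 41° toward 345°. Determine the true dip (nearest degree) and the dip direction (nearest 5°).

Each apparent-dip line lies in the plane. As unit vectors (x east, y north, z up), v₁ plunges 23°→055° and v₂ plunges 41°→345°.
Cross product v₁ × v₂ gives the pole to the plane: n ∝ (-0.062, 0.571, 0.653).
Dip δ = arctan(|n_h|/n_z) = arctan(0.574/0.653) = 41.3°.
Dip direction = azimuth of (n_x, n_y) = atan2(-0.062, 0.571) = 354°.

true dip 41°, dip direction 355°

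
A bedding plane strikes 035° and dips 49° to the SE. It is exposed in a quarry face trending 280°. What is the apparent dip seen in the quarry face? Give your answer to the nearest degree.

Angle between strike (035°) and section (280°): β = 65°.
tan α = tan 49° × sin 65° = 1.1504 × 0.9063 = 1.0426
apparent dip = arctan 1.0426 = 46.19°

46°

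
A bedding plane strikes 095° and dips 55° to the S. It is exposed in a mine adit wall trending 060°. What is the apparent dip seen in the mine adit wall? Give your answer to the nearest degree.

The strike is 095° and the section trends 060°; the acute angle between them is β = 35°.
tan α = tan 55° × sin 35° = 1.4281 × 0.5736 = 0.8192
apparent dip = arctan 0.8192 = 39.32°

39°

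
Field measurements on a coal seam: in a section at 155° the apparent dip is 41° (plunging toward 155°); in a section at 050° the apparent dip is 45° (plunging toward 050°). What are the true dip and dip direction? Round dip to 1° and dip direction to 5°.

The two traces are lines in the plane: v₁ = (sin 155°·cos 41°, cos 155°·cos 41°, −sin 41°), v₂ = (sin 50°·cos 45°, cos 50°·cos 45°, −sin 45°).
Cross product v₁ × v₂ gives the pole to the plane: n ∝ (0.782, -0.130, 0.515).
True dip = arccos(n_z / |n|) = arccos(0.5452) = 57.0°.
Dip direction = azimuth of (n_x, n_y) = atan2(0.782, -0.130) = 99°.

true dip 57°, dip direction 100°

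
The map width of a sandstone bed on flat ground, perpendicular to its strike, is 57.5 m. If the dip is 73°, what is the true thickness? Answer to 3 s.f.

True thickness t = w · sin(dip) = 57.5 × sin 73°
t = 57.5 × 0.9563 = 54.988 m

55.0 m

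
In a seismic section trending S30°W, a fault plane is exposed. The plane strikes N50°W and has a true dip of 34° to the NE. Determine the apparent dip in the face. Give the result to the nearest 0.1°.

33.6°

Angle between strike (N50°W) and section (S30°W): β = 80°.
tan(apparent dip) = tan 34° · sin 80° = 0.6643
apparent dip = arctan 0.6643 = 33.59°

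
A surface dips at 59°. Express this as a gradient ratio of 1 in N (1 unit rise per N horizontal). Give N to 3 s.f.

1 : N means tan θ = 1/N, so N = 1/tan 59° = 1/1.6643

1 in 0.601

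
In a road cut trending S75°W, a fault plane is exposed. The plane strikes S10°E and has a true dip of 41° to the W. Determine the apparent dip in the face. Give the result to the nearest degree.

Angle between strike (S10°E) and section (S75°W): β = 85°.
tan α = tan 41° × sin 85° = 0.8693 × 0.9962 = 0.8660
α = arctan(0.8660) = 40.89°

41°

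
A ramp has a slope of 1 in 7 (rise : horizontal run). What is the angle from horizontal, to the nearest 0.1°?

8.1°

tan θ = 1/7 = 0.1429
θ = arctan(0.1429) = 8.13°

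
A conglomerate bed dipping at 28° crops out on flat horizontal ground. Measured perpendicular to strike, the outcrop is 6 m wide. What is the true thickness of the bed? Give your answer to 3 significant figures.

True thickness t = w · sin(dip) = 6 × sin 28°
t = 6 × 0.4695 = 2.817 m

2.82 m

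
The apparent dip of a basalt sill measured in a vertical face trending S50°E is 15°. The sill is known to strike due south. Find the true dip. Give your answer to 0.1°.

β = acute angle between strike due south and section S50°E = 50°.
tan δ = tan α / sin β = tan 15° / sin 50° = 0.2679 / 0.7660 = 0.3498
δ = arctan(0.3498) = 19.28°

19.3°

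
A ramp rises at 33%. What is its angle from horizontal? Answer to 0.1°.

18.3°

tan θ = 33/100 = 0.3300
θ = arctan(0.3300) = 18.26°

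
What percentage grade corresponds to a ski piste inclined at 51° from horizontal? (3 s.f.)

grade % = 100 × tan 51° = 100 × 1.2349

123%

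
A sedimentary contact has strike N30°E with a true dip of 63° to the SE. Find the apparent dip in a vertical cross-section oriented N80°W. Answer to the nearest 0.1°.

61.5°

The section lies 70° from the strike.
tan(apparent dip) = tan 63° · sin 70° = 1.8443
α = arctan(1.8443) = 61.53°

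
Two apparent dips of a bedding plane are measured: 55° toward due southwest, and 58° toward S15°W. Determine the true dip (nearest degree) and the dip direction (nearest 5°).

Each apparent-dip line lies in the plane. As unit vectors (x east, y north, z up), v₁ plunges 55°→due southwest and v₂ plunges 58°→S15°W.
The plane normal is n = v₁ × v₂ ∝ (-0.075, -0.232, 0.152).
Dip δ = arctan(|n_h|/n_z) = arctan(0.244/0.152) = 58.0°.
The horizontal component of n points toward azimuth atan2(n_x, n_y) = 198°, the dip direction.

true dip 58°, dip direction 200°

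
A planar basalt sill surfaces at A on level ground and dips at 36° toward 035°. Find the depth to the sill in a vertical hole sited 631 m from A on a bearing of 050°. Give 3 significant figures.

The hole lies 15° from the dip direction, so the down-dip offset is 631 × cos 15° = 609.50 m.
Depth = down-dip offset × tan(dip) = 609.50 × tan 36° = 609.50 × 0.7265
Depth = 442.83 m

443 m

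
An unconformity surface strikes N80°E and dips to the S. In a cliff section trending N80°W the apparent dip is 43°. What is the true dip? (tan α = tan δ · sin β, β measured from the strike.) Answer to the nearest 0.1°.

β = acute angle between strike N80°E and section N80°W = 20°.
tan δ = tan α / sin β = tan 43° / sin 20° = 0.9325 / 0.3420 = 2.7265
true dip = arctan 2.7265 = 69.86°

69.9°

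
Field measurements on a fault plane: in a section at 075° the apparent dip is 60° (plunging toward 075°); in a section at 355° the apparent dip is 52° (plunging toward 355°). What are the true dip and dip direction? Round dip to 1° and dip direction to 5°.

true dip 63°, dip direction 045°

Represent each trace as a vector plunging at its apparent dip toward its trend (east-north-up frame): v₁ = (0.483, 0.129, -0.866), v₂ = (-0.054, 0.613, -0.788).
The plane normal is n = v₁ × v₂ ∝ (0.429, 0.427, 0.303).
tan δ = √(n_x²+n_y²)/n_z = 0.605/0.303, so δ = 63.4°.
Dip direction = azimuth of (n_x, n_y) = atan2(0.429, 0.427) = 45°.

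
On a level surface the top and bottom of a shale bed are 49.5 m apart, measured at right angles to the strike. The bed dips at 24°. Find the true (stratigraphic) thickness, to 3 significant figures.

True thickness t = w · sin(dip) = 49.5 × sin 24°
t = 49.5 × 0.4067 = 20.133 m

20.1 m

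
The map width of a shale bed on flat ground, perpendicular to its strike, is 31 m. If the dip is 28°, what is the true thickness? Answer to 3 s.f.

True thickness t = w · sin(dip) = 31 × sin 28°
t = 31 × 0.4695 = 14.554 m

14.6 m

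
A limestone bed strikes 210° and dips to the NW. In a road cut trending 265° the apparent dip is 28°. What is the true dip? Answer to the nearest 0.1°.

The section is 55° from the strike.
tan(true dip) = tan 28° / sin 55° = 0.6491
true dip = arctan 0.6491 = 32.99°

33.0°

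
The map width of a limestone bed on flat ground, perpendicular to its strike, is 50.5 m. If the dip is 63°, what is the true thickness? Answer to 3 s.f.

True thickness t = w · sin(dip) = 50.5 × sin 63°
t = 50.5 × 0.8910 = 44.996 m

45.0 m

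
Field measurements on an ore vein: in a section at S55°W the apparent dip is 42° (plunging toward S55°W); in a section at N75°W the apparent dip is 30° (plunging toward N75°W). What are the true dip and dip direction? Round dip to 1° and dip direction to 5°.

Each apparent-dip line lies in the plane. As unit vectors (x east, y north, z up), v₁ plunges 42°→S55°W and v₂ plunges 30°→N75°W.
Cross product v₁ × v₂ gives the pole to the plane: n ∝ (-0.363, -0.255, 0.493).
tan δ = √(n_x²+n_y²)/n_z = 0.444/0.493, so δ = 42.0°.
Dip direction = azimuth of (n_x, n_y) = atan2(-0.363, -0.255) = 235°.

true dip 42°, dip direction 235°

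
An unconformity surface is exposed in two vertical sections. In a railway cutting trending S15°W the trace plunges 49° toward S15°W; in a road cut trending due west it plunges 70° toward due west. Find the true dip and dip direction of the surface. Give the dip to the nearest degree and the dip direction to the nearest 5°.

Represent each trace as a vector plunging at its apparent dip toward its trend (east-north-up frame): v₁ = (-0.170, -0.634, -0.755), v₂ = (-0.342, -0.000, -0.940).
Cross product v₁ × v₂ gives the pole to the plane: n ∝ (-0.595, -0.099, 0.217).
Dip δ = arctan(|n_h|/n_z) = arctan(0.604/0.217) = 70.2°.
The horizontal component of n points toward azimuth atan2(n_x, n_y) = 261°, the dip direction.

true dip 70°, dip direction 260°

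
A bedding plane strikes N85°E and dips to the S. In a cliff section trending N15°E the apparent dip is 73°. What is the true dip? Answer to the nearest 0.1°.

74.0°

β = acute angle between strike N85°E and section N15°E = 70°.
tan δ = tan α / sin β = tan 73° / sin 70° = 3.2709 / 0.9397 = 3.4808
true dip = arctan 3.4808 = 73.97°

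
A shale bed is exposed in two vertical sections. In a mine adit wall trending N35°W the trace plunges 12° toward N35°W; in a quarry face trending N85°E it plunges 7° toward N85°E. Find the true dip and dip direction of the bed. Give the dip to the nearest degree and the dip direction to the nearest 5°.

The two traces are lines in the plane: v₁ = (sin 325°·cos 12°, cos 325°·cos 12°, −sin 12°), v₂ = (sin 85°·cos 7°, cos 85°·cos 7°, −sin 7°).
The plane normal is n = v₁ × v₂ ∝ (0.080, 0.274, 0.841).
True dip = arccos(n_z / |n|) = arccos(0.9470) = 18.7°.
Dip direction = azimuth of (n_x, n_y) = atan2(0.080, 0.274) = 16°.

true dip 19°, dip direction 015°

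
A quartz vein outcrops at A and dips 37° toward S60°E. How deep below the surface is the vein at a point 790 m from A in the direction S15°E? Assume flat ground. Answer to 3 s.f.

The hole lies 45° from the dip direction, so the down-dip offset is 790 × cos 45° = 558.61 m.
Depth = down-dip offset × tan(dip) = 558.61 × tan 37° = 558.61 × 0.7536
Depth = 420.95 m

421 m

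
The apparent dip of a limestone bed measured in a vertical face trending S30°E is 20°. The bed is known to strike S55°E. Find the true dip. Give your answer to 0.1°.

The section is 25° from the strike.
tan δ = tan α / sin β = tan 20° / sin 25° = 0.3640 / 0.4226 = 0.8612
true dip = arctan 0.8612 = 40.74°

40.7°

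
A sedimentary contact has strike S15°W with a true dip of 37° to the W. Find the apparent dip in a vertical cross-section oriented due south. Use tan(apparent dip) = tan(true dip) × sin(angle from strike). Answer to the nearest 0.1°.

Angle between strike (S15°W) and section (due south): β = 15°.
tan(apparent dip) = tan 37° · sin 15° = 0.1950
α = arctan(0.1950) = 11.04°

11.0°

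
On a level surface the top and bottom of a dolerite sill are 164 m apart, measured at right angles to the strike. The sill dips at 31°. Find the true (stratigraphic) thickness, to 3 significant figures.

True thickness t = w · sin(dip) = 164 × sin 31°
t = 164 × 0.5150 = 84.466 m

84.5 m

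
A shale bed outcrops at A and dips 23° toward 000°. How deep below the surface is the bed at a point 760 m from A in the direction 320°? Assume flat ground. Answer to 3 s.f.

The hole lies 40° from the dip direction, so the down-dip offset is 760 × cos 40° = 582.19 m.
Depth = down-dip offset × tan(dip) = 582.19 × tan 23° = 582.19 × 0.4245
Depth = 247.13 m

247 m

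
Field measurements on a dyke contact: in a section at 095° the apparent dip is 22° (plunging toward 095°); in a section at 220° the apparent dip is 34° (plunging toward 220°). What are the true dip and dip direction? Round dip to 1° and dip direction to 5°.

true dip 50°, dip direction 165°

Represent each trace as a vector plunging at its apparent dip toward its trend (east-north-up frame): v₁ = (0.924, -0.081, -0.375), v₂ = (-0.533, -0.635, -0.559).
The plane normal is n = v₁ × v₂ ∝ (0.193, -0.716, 0.630).
True dip = arccos(n_z / |n|) = arccos(0.6472) = 49.7°.
Dip direction = atan2(0.193, -0.716) = 165° (azimuth of n's horizontal projection).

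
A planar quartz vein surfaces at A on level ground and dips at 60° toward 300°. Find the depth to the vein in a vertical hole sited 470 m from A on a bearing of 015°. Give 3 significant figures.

The hole lies 75° from the dip direction, so the down-dip offset is 470 × cos 75° = 121.64 m.
Depth = down-dip offset × tan(dip) = 121.64 × tan 60° = 121.64 × 1.7321
Depth = 210.70 m

211 m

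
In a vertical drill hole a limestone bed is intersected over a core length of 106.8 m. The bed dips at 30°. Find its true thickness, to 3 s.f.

92.5 m

True thickness t = h · cos(dip) = 106.8 × cos 30°
t = 106.8 × 0.8660 = 92.492 m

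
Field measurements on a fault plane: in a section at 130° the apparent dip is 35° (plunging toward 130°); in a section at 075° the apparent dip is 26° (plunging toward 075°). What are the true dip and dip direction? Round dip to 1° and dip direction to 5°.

Represent each trace as a vector plunging at its apparent dip toward its trend (east-north-up frame): v₁ = (0.628, -0.527, -0.574), v₂ = (0.868, 0.233, -0.438).
The plane normal is n = v₁ × v₂ ∝ (0.364, -0.223, 0.603).
tan δ = √(n_x²+n_y²)/n_z = 0.427/0.603, so δ = 35.3°.
The horizontal component of n points toward azimuth atan2(n_x, n_y) = 121°, the dip direction.

true dip 35°, dip direction 120°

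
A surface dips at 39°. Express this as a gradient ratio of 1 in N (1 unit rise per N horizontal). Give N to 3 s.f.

1 : N means tan θ = 1/N, so N = 1/tan 39° = 1/0.8098

1 in 1.23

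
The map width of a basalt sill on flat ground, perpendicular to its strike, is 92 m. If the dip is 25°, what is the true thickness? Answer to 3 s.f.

True thickness t = w · sin(dip) = 92 × sin 25°
t = 92 × 0.4226 = 38.881 m

38.9 m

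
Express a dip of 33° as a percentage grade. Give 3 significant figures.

grade % = 100 × tan 33° = 100 × 0.6494

64.9%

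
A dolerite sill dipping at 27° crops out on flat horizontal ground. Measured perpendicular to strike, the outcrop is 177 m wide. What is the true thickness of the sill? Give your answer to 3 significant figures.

True thickness t = w · sin(dip) = 177 × sin 27°
t = 177 × 0.4540 = 80.356 m

80.4 m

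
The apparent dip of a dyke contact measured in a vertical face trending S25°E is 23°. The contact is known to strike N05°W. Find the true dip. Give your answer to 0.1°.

51.1°

The section is 20° from the strike.
tan(true dip) = tan 23° / sin 20° = 1.2411
true dip = arctan 1.2411 = 51.14°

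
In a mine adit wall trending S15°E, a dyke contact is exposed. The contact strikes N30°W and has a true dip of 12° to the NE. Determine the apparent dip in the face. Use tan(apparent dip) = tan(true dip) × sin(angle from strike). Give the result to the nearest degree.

3°

Angle between strike (N30°W) and section (S15°E): β = 15°.
tan(apparent dip) = tan 12° · sin 15° = 0.0550
apparent dip = arctan 0.0550 = 3.15°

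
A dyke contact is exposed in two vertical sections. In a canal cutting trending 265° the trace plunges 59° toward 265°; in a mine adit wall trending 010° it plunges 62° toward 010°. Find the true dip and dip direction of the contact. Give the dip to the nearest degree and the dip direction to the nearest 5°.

Represent each trace as a vector plunging at its apparent dip toward its trend (east-north-up frame): v₁ = (-0.513, -0.045, -0.857), v₂ = (0.082, 0.462, -0.883).
Cross product v₁ × v₂ gives the pole to the plane: n ∝ (-0.436, 0.523, 0.234).
tan δ = √(n_x²+n_y²)/n_z = 0.681/0.234, so δ = 71.1°.
Dip direction = atan2(-0.436, 0.523) = 320° (azimuth of n's horizontal projection).

true dip 71°, dip direction 320°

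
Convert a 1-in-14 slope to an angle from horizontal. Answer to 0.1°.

tan θ = 1/14 = 0.0714
θ = arctan(0.0714) = 4.09°

4.1°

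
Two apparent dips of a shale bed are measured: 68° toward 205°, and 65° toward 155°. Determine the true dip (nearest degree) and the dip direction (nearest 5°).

true dip 69°, dip direction 190°

Represent each trace as a vector plunging at its apparent dip toward its trend (east-north-up frame): v₁ = (-0.158, -0.340, -0.927), v₂ = (0.179, -0.383, -0.906).
n = v₁ × v₂ = (-0.047, -0.309, 0.121) (taken with n_z > 0).
True dip = arccos(n_z / |n|) = arccos(0.3616) = 68.8°.
Dip direction = azimuth of (n_x, n_y) = atan2(-0.047, -0.309) = 189°.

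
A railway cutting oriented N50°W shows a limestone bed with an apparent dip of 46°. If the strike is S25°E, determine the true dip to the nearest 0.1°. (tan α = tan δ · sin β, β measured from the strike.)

67.8°

β = acute angle between strike S25°E and section N50°W = 25°.
tan δ = tan α / sin β = tan 46° / sin 25° = 1.0355 / 0.4226 = 2.4503
δ = arctan(2.4503) = 67.80°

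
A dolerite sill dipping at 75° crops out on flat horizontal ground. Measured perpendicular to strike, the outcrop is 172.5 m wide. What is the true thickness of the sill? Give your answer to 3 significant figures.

True thickness t = w · sin(dip) = 172.5 × sin 75°
t = 172.5 × 0.9659 = 166.622 m

167 m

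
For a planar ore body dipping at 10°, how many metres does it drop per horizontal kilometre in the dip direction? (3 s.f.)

drop per km = 1000 × tan 10° = 1000 × 0.1763

176 m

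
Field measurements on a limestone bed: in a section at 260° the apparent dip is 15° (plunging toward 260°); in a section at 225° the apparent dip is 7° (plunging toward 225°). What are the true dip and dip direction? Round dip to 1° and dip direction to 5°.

Represent each trace as a vector plunging at its apparent dip toward its trend (east-north-up frame): v₁ = (-0.951, -0.168, -0.259), v₂ = (-0.702, -0.702, -0.122).
The plane normal is n = v₁ × v₂ ∝ (-0.161, 0.066, 0.550).
True dip = arccos(n_z / |n|) = arccos(0.9534) = 17.6°.
The horizontal component of n points toward azimuth atan2(n_x, n_y) = 292°, the dip direction.

true dip 18°, dip direction 290°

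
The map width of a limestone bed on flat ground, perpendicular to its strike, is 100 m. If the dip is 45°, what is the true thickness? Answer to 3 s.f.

True thickness t = w · sin(dip) = 100 × sin 45°
t = 100 × 0.7071 = 70.711 m

70.7 m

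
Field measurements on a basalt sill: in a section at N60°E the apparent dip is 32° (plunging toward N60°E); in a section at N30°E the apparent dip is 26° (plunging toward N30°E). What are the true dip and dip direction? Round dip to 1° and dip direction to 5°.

true dip 32°, dip direction 070°

The two traces are lines in the plane: v₁ = (sin 60°·cos 32°, cos 60°·cos 32°, −sin 32°), v₂ = (sin 30°·cos 26°, cos 30°·cos 26°, −sin 26°).
Cross product v₁ × v₂ gives the pole to the plane: n ∝ (0.227, 0.084, 0.381).
tan δ = √(n_x²+n_y²)/n_z = 0.242/0.381, so δ = 32.4°.
Dip direction = azimuth of (n_x, n_y) = atan2(0.227, 0.084) = 70°.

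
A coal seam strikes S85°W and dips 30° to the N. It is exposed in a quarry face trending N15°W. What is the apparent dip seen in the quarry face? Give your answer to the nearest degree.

The strike is S85°W and the section trends N15°W; the acute angle between them is β = 80°.
tan α = tan 30° × sin 80° = 0.5774 × 0.9848 = 0.5686
α = arctan(0.5686) = 29.62°

30°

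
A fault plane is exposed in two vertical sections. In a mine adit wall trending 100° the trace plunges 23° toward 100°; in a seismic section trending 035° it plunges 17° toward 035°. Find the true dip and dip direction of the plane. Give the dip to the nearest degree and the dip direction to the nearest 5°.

Represent each trace as a vector plunging at its apparent dip toward its trend (east-north-up frame): v₁ = (0.907, -0.160, -0.391), v₂ = (0.549, 0.783, -0.292).
The plane normal is n = v₁ × v₂ ∝ (0.353, 0.051, 0.798).
tan δ = √(n_x²+n_y²)/n_z = 0.356/0.798, so δ = 24.1°.
Dip direction = azimuth of (n_x, n_y) = atan2(0.353, 0.051) = 82°.

true dip 24°, dip direction 080°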